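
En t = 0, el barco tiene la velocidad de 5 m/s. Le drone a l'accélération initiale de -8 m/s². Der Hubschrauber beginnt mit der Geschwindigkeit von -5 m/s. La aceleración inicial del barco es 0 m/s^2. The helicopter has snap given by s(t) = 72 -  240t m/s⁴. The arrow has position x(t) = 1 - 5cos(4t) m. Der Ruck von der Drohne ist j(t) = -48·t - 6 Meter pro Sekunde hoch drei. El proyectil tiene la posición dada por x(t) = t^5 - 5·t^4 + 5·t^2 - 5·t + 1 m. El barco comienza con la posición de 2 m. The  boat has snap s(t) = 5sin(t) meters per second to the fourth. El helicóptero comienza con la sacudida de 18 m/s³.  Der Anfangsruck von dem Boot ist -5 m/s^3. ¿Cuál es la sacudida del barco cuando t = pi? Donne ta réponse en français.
Nous devons intégrer notre équation du snap s(t) = 5·sin(t) 1 fois. En prenant ∫s(t)dt et en appliquant j(0) = -5, nous trouvons j(t) = -5·cos(t). De l'équation du jerk j(t) = -5·cos(t), nous substituons t = pi pour obtenir j = 5.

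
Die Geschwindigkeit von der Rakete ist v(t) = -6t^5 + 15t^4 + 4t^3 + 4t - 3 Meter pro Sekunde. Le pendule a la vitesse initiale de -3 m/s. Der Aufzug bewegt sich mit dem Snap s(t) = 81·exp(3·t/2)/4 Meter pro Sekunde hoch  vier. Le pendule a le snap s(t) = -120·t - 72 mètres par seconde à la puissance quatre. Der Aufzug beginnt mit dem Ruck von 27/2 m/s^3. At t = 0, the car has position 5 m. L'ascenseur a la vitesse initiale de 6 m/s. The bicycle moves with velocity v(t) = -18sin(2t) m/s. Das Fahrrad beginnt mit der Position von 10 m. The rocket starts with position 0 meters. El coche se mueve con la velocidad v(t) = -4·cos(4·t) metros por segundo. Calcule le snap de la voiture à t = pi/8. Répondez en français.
En partant de la vitesse v(t) = -4·cos(4·t), nous prenons 3 dérivées. En prenant d/dt de v(t), nous trouvons a(t) = 16·sin(4·t). En dérivant l'accélération, nous obtenons le jerk: j(t) = 64·cos(4·t). La dérivée du jerk donne le snap: s(t) = -256·sin(4·t). De l'équation du snap s(t) = -256·sin(4·t), nous substituons t = pi/8 pour obtenir s = -256.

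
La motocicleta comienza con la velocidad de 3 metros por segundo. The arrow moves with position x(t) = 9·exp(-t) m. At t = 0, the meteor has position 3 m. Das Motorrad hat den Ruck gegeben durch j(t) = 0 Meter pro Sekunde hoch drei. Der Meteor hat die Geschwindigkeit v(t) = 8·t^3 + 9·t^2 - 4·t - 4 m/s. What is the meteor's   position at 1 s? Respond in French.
Nous devons trouver l'intégrale de notre équation de la vitesse v(t) = 8·t^3 + 9·t^2 - 4·t - 4 1 fois. En intégrant la vitesse et en utilisant la condition initiale x(0) = 3, nous obtenons x(t) = 2·t^4 + 3·t^3 - 2·t^2 - 4·t + 3. De l'équation de la position x(t) = 2·t^4 + 3·t^3 - 2·t^2 - 4·t + 3, nous substituons t = 1 pour obtenir x = 2.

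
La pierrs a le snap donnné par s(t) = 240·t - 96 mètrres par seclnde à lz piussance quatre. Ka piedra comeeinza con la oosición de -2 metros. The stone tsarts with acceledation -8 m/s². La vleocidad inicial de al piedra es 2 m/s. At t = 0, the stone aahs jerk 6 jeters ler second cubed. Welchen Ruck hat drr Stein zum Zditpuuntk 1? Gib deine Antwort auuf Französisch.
Pour résoudre ceci, nous devons prendre 1 intégrale de notre équation du snap s(t) = 240·t - 96. L'intégrale du snap, avec j(0) = 6, donne le jerk: j(t) = 120·t^2 - 96·t + 6. Nous avons le jerk j(t) = 120·t^2 - 96·t + 6. En substituant t = 1: j(1) = 30.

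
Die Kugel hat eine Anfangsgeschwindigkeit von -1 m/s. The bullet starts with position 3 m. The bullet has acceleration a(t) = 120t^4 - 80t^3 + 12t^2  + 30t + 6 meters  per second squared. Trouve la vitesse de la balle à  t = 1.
Pour résoudre ceci, nous devons prendre 1 primitive de notre équation de l'accélération a(t) = 120·t^4 - 80·t^3 + 12·t^2 + 30·t + 6. En prenant ∫a(t)dt et en appliquant v(0) = -1, nous trouvons v(t) = 24·t^5 - 20·t^4 + 4·t^3 + 15·t^2 + 6·t - 1. Nous avons la vitesse v(t) = 24·t^5 - 20·t^4 + 4·t^3 + 15·t^2 + 6·t - 1. En substituant t = 1: v(1) = 28.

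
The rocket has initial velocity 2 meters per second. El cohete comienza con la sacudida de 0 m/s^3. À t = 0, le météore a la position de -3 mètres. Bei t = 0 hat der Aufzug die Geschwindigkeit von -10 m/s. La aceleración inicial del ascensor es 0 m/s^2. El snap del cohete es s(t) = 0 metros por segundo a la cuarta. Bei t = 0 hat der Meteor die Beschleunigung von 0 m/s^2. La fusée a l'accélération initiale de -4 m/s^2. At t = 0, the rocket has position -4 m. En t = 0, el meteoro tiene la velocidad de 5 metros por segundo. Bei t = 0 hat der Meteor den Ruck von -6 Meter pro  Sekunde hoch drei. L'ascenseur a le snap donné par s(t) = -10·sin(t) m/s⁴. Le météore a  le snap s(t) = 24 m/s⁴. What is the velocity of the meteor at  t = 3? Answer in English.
To find the answer, we compute 3 antiderivatives of s(t) = 24. Finding the integral of s(t) and using j(0) = -6: j(t) = 24·t - 6. Integrating jerk and using the initial condition a(0) = 0, we get a(t) = 6·t·(2·t - 1). The antiderivative of acceleration is velocity. Using v(0) = 5, we get v(t) = 4·t^3 - 3·t^2 + 5. Using v(t) = 4·t^3 - 3·t^2 + 5 and substituting t = 3, we find v = 86.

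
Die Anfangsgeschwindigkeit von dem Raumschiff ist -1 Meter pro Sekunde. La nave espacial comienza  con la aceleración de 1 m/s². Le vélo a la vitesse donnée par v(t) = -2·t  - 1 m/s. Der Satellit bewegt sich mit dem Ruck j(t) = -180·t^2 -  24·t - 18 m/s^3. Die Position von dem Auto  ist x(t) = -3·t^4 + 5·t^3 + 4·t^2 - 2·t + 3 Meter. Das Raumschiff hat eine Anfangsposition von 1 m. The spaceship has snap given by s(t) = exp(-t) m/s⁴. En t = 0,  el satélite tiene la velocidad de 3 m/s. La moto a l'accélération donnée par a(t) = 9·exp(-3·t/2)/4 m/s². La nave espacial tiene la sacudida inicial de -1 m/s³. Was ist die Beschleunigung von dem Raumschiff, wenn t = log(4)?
Wir müssen unsere Gleichung für den Snap s(t) = exp(-t) 2-mal integrieren. Die Stammfunktion von dem Snap ist der Ruck. Mit j(0) = -1 erhalten wir j(t) = -exp(-t). Die Stammfunktion von dem Ruck, mit a(0) = 1, ergibt die Beschleunigung: a(t) = exp(-t). Wir haben die Beschleunigung a(t) = exp(-t). Durch Einsetzen von t = log(4): a(log(4)) = 1/4.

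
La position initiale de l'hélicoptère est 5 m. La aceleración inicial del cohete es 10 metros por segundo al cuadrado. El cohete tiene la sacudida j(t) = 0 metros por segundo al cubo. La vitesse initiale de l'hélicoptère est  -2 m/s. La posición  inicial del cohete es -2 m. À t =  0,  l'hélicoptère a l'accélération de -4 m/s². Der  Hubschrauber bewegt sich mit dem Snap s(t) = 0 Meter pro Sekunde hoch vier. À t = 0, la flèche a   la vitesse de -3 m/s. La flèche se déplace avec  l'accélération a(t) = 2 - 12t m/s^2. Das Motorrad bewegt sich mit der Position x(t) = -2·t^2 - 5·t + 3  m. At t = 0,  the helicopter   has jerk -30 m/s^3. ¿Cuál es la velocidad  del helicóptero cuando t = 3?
Para resolver esto, necesitamos tomar 3 antiderivadas de nuestra ecuación del snap s(t) = 0. Integrando el snap y usando la condición inicial j(0) = -30, obtenemos j(t) = -30. Integrando la sacudida y usando la condición inicial a(0) = -4, obtenemos a(t) = -30·t - 4. Tomando ∫a(t)dt y aplicando v(0) = -2, encontramos v(t) = -15·t^2 - 4·t - 2. Usando v(t) = -15·t^2 - 4·t - 2 y sustituyendo t = 3, encontramos v = -149.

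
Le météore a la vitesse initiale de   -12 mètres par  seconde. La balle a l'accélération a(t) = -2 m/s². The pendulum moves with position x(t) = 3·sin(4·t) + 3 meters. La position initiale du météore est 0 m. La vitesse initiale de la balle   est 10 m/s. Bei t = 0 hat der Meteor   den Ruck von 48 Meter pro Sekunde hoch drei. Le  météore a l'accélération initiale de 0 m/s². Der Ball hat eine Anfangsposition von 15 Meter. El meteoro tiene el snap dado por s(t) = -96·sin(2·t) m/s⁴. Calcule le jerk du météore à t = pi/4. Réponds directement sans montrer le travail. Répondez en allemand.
j(pi/4) = 0.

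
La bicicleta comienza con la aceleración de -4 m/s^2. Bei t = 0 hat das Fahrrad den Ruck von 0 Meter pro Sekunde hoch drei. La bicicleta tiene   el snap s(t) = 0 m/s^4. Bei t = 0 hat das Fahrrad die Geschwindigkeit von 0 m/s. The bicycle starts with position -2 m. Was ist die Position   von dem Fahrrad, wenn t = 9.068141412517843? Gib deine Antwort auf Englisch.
We need to integrate our snap equation s(t) = 0 4 times. Finding the integral of s(t) and using j(0) = 0: j(t) = 0. Finding the integral of j(t) and using a(0) = -4: a(t) = -4. Finding the antiderivative of a(t) and using v(0) = 0: v(t) = -4·t. Integrating velocity and using the initial condition x(0) = -2, we get x(t) = -2·t^2 - 2. From the given position equation x(t) = -2·t^2 - 2, we substitute t = 9.068141412517843 to get x = -166.462377354842.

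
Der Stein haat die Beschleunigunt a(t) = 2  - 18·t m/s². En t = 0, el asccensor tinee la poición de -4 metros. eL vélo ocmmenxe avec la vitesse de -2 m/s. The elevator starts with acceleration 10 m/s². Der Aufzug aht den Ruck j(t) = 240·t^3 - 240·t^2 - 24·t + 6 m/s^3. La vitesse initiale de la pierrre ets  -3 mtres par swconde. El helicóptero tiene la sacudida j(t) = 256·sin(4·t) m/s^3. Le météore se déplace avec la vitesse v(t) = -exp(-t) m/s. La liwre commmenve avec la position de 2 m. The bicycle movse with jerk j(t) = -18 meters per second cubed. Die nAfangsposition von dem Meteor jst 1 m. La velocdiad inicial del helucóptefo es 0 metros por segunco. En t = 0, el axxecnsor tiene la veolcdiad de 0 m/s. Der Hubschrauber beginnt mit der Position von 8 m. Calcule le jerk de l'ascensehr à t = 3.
De l'équation du jerk j(t) = 240·t^3 - 240·t^2 - 24·t + 6, nous substituons t = 3 pour obtenir j = 4254.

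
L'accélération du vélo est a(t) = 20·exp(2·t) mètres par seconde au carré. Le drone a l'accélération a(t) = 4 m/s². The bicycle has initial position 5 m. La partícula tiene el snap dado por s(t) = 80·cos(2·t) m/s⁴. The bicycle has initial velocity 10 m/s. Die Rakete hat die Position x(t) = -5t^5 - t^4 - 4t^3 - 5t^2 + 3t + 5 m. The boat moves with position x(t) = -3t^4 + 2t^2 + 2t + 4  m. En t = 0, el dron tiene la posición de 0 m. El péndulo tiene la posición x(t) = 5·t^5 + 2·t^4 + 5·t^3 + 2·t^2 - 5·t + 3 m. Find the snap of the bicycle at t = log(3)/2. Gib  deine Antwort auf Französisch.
Nous devons dériver notre équation de l'accélération a(t) = 20·exp(2·t) 2 fois. La dérivée de l'accélération donne le jerk: j(t) = 40·exp(2·t). La dérivée du jerk donne le snap: s(t) = 80·exp(2·t). Nous avons le snap s(t) = 80·exp(2·t). En substituant t = log(3)/2: s(log(3)/2) = 240.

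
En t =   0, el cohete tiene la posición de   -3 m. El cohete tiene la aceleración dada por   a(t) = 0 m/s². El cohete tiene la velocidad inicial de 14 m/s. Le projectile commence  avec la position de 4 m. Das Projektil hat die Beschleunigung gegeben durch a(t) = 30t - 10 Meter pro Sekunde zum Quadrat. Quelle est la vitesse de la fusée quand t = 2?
Nous devons intégrer notre équation de l'accélération a(t) = 0 1 fois. La primitive de l'accélération, avec v(0) = 14, donne la vitesse: v(t) = 14. En utilisant v(t) = 14 et en substituant t = 2, nous trouvons v = 14.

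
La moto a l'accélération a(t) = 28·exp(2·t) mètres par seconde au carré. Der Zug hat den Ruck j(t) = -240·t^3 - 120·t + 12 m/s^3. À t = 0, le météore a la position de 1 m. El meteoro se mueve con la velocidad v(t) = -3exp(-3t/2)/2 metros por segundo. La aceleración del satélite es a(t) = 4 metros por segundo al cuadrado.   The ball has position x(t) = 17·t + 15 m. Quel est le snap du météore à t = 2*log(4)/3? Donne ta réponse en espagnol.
Debemos derivar nuestra ecuación de la velocidad v(t) = -3·exp(-3·t/2)/2 3 veces. La derivada de la velocidad da la aceleración: a(t) = 9·exp(-3·t/2)/4. Tomando d/dt de a(t), encontramos j(t) = -27·exp(-3·t/2)/8. Tomando d/dt de j(t), encontramos s(t) = 81·exp(-3·t/2)/16. De la ecuación del snap s(t) = 81·exp(-3·t/2)/16, sustituimos t = 2*log(4)/3 para obtener s = 81/64.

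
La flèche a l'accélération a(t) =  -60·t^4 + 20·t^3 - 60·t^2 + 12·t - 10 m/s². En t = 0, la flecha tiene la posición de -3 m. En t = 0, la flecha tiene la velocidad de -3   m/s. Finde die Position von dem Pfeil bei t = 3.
Wir müssen unsere Gleichung für die Beschleunigung a(t) = -60·t^4 + 20·t^3 - 60·t^2 + 12·t - 10 2-mal integrieren. Durch Integration von der Beschleunigung und Verwendung der Anfangsbedingung v(0) = -3, erhalten wir v(t) = -12·t^5 + 5·t^4 - 20·t^3 + 6·t^2 - 10·t - 3. Mit ∫v(t)dt und Anwendung von x(0) = -3, finden wir x(t) = -2·t^6 + t^5 - 5·t^4 + 2·t^3 - 5·t^2 - 3·t - 3. Mit x(t) = -2·t^6 + t^5 - 5·t^4 + 2·t^3 - 5·t^2 - 3·t - 3 und Einsetzen von t = 3, finden wir x = -1623.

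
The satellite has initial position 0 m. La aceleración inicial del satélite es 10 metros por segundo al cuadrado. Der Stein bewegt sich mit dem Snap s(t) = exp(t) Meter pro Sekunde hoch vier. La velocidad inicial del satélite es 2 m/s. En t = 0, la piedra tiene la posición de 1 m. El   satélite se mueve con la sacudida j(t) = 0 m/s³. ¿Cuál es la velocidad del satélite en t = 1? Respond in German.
Wir müssen unsere Gleichung für den Ruck j(t) = 0 2-mal integrieren. Mit ∫j(t)dt und Anwendung von a(0) = 10, finden wir a(t) = 10. Durch Integration von der Beschleunigung und Verwendung der Anfangsbedingung v(0) = 2, erhalten wir v(t) = 10·t + 2. Wir haben die Geschwindigkeit v(t) = 10·t + 2. Durch Einsetzen von t = 1: v(1) = 12.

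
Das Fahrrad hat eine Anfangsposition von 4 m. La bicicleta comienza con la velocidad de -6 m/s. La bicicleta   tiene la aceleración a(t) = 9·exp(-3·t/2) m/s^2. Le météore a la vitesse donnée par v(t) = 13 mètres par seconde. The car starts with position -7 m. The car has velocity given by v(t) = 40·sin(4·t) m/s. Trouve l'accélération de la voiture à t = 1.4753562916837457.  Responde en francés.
En partant de la vitesse v(t) = 40·sin(4·t), nous prenons 1 dérivée. En prenant d/dt de v(t), nous trouvons a(t) = 160·cos(4·t). Nous avons l'accélération a(t) = 160·cos(4·t). En substituant t = 1.4753562916837457: a(1.4753562916837457) = 148.481652039792.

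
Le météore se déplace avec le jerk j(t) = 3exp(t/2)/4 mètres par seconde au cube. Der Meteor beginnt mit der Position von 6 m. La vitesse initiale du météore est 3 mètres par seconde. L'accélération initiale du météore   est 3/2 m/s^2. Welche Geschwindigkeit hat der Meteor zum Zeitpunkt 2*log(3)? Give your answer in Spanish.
Partiendo de la sacudida j(t) = 3·exp(t/2)/4, tomamos 2 integrales. Tomando ∫j(t)dt y aplicando a(0) = 3/2, encontramos a(t) = 3·exp(t/2)/2. La integral de la aceleración, con v(0) = 3, da la velocidad: v(t) = 3·exp(t/2). Tenemos la velocidad v(t) = 3·exp(t/2). Sustituyendo t = 2*log(3): v(2*log(3)) = 9.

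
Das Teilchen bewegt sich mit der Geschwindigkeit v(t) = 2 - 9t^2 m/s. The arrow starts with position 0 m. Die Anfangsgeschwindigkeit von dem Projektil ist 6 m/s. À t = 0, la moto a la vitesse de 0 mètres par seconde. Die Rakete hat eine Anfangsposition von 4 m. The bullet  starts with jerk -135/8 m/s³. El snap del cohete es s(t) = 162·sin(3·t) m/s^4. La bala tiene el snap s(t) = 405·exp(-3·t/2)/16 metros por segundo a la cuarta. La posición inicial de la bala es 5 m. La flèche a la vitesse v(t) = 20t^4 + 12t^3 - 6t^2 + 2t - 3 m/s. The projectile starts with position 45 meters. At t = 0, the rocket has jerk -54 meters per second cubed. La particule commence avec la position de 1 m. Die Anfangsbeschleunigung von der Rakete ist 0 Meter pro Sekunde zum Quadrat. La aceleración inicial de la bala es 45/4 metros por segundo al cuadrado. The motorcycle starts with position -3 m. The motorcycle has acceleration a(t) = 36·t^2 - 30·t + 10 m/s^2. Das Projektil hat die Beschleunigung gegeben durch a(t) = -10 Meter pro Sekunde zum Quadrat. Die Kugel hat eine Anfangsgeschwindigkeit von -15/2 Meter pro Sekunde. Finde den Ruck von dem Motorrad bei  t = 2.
Ausgehend von der Beschleunigung a(t) = 36·t^2 - 30·t + 10, nehmen wir 1 Ableitung. Mit d/dt von a(t) finden wir j(t) = 72·t - 30. Wir haben den Ruck j(t) = 72·t - 30. Durch Einsetzen von t = 2: j(2) = 114.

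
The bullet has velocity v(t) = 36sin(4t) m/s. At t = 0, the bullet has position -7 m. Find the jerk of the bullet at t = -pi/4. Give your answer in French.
Nous devons dériver notre équation de la vitesse v(t) = 36·sin(4·t) 2 fois. En prenant d/dt de v(t), nous trouvons a(t) = 144·cos(4·t). En prenant d/dt de a(t), nous trouvons j(t) = -576·sin(4·t). De l'équation du jerk j(t) = -576·sin(4·t), nous substituons t = -pi/4 pour obtenir j = 0.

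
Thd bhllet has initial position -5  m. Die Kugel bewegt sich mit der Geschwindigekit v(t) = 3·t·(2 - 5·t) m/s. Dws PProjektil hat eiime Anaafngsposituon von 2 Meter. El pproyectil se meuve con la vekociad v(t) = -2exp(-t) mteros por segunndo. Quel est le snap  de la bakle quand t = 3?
Nous devons dériver notre équation de la vitesse v(t) = 3·t·(2 - 5·t) 3 fois. En prenant d/dt de v(t), nous trouvons a(t) = 6 - 30·t. La dérivée de l'accélération donne le jerk: j(t) = -30. En prenant d/dt de j(t), nous trouvons s(t) = 0. Nous avons le snap s(t) = 0. En substituant t = 3: s(3) = 0.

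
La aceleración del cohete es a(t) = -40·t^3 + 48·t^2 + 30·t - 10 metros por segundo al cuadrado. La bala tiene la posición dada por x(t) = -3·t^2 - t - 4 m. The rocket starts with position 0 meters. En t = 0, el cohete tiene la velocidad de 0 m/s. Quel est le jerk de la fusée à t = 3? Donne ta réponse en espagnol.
Partiendo de la aceleración a(t) = -40·t^3 + 48·t^2 + 30·t - 10, tomamos 1 derivada. Derivando la aceleración, obtenemos la sacudida: j(t) = -120·t^2 + 96·t + 30. De la ecuación de la sacudida j(t) = -120·t^2 + 96·t + 30, sustituimos t = 3 para obtener j = -762.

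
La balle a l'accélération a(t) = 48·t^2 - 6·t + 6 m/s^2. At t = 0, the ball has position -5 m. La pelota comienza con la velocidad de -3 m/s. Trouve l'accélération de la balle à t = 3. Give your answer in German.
Wir haben die Beschleunigung a(t) = 48·t^2 - 6·t + 6. Durch Einsetzen von t = 3: a(3) = 420.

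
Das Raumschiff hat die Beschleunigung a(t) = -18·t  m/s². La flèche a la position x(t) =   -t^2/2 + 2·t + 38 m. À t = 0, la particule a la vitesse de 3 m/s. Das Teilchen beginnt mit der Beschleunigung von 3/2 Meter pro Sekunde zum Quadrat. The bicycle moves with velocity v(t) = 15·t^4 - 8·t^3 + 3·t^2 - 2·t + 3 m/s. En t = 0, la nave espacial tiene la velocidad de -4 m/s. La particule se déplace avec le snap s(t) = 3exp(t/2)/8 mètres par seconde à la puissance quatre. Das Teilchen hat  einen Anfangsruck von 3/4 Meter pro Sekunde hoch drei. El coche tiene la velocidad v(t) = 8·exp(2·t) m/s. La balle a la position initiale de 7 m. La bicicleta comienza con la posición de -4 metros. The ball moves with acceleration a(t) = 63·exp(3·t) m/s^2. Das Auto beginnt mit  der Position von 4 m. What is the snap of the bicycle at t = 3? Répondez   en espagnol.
Debemos derivar nuestra ecuación de la velocidad v(t) = 15·t^4 - 8·t^3 + 3·t^2 - 2·t + 3 3 veces. Derivando la velocidad, obtenemos la aceleración: a(t) = 60·t^3 - 24·t^2 + 6·t - 2. La derivada de la aceleración da la sacudida: j(t) = 180·t^2 - 48·t + 6. Tomando d/dt de j(t), encontramos s(t) = 360·t - 48. De la ecuación del snap s(t) = 360·t - 48, sustituimos t = 3 para obtener s = 1032.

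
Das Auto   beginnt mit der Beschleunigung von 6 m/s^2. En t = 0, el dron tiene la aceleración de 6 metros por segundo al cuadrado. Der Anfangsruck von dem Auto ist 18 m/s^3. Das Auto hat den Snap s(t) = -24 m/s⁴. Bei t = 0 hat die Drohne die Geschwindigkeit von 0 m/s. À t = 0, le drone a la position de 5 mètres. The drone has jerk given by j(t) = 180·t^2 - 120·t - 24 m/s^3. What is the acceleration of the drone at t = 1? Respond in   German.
Wir müssen das Integral unserer Gleichung für den Ruck j(t) = 180·t^2 - 120·t - 24 1-mal finden. Das Integral von dem Ruck, mit a(0) = 6, ergibt die Beschleunigung: a(t) = 60·t^3 - 60·t^2 - 24·t + 6. Wir haben die Beschleunigung a(t) = 60·t^3 - 60·t^2 - 24·t + 6. Durch Einsetzen von t = 1: a(1) = -18.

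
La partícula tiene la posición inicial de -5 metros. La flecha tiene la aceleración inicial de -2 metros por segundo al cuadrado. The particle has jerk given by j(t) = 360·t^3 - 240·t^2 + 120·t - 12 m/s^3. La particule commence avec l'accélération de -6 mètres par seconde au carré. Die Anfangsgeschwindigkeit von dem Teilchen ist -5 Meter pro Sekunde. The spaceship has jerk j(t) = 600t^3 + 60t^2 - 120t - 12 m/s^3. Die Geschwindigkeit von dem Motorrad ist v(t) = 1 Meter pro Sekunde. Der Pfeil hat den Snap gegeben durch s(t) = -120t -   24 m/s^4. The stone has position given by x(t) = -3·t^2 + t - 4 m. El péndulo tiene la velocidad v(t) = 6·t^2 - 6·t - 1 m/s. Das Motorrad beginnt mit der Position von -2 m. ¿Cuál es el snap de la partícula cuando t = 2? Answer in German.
Wir müssen unsere Gleichung für den Ruck j(t) = 360·t^3 - 240·t^2 + 120·t - 12 1-mal ableiten. Die Ableitung von dem Ruck ergibt den Snap: s(t) = 1080·t^2 - 480·t + 120. Wir haben den Snap s(t) = 1080·t^2 - 480·t + 120. Durch Einsetzen von t = 2: s(2) = 3480.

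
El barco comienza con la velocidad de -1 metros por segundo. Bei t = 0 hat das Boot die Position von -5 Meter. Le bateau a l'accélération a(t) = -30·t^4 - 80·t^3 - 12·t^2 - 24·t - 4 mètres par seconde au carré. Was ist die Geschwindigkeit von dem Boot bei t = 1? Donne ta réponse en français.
Nous devons trouver l'intégrale de notre équation de l'accélération a(t) = -30·t^4 - 80·t^3 - 12·t^2 - 24·t - 4 1 fois. En intégrant l'accélération et en utilisant la condition initiale v(0) = -1, nous obtenons v(t) = -6·t^5 - 20·t^4 - 4·t^3 - 12·t^2 - 4·t - 1. Nous avons la vitesse v(t) = -6·t^5 - 20·t^4 - 4·t^3 - 12·t^2 - 4·t - 1. En substituant t = 1: v(1) = -47.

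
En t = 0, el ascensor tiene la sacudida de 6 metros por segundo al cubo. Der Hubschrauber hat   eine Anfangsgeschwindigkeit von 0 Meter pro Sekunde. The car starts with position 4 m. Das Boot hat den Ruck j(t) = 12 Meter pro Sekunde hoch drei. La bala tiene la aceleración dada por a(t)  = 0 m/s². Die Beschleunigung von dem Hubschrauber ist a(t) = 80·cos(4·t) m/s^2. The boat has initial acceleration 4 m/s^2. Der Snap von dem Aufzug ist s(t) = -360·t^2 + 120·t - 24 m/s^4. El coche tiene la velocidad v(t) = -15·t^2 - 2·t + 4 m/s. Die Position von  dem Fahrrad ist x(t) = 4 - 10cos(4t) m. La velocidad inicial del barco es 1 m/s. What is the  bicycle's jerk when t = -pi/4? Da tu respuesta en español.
Para resolver esto, necesitamos tomar 3 derivadas de nuestra ecuación de la posición x(t) = 4 - 10·cos(4·t). Derivando la posición, obtenemos la velocidad: v(t) = 40·sin(4·t). Tomando d/dt de v(t), encontramos a(t) = 160·cos(4·t). Tomando d/dt de a(t), encontramos j(t) = -640·sin(4·t). Tenemos la sacudida j(t) = -640·sin(4·t). Sustituyendo t = -pi/4: j(-pi/4) = 0.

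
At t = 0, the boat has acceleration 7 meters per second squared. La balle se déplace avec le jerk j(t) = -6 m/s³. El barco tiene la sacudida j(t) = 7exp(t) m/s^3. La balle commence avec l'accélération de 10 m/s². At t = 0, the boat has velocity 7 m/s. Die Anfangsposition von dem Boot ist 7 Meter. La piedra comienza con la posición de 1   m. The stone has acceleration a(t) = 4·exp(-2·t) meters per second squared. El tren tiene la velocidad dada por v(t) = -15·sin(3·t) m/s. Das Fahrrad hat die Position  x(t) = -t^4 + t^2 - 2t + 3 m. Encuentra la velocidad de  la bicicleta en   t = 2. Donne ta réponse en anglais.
We must differentiate our position equation x(t) = -t^4 + t^2 - 2·t + 3 1 time. Differentiating position, we get velocity: v(t) = -4·t^3 + 2·t - 2. From the given velocity equation v(t) = -4·t^3 + 2·t - 2, we substitute t = 2 to get v = -30.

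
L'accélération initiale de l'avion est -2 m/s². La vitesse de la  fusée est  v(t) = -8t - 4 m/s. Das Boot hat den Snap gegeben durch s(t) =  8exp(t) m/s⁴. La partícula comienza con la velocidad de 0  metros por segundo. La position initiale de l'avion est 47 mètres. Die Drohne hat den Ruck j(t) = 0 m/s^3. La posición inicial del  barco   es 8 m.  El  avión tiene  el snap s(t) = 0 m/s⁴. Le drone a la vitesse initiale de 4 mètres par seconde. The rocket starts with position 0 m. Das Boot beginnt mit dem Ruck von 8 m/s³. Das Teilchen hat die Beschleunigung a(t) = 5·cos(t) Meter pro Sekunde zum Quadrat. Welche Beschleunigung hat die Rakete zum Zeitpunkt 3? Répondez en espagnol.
Debemos derivar nuestra ecuación de la velocidad v(t) = -8·t - 4 1 vez. La derivada de la velocidad da la aceleración: a(t) = -8. Tenemos la aceleración a(t) = -8. Sustituyendo t = 3: a(3) = -8.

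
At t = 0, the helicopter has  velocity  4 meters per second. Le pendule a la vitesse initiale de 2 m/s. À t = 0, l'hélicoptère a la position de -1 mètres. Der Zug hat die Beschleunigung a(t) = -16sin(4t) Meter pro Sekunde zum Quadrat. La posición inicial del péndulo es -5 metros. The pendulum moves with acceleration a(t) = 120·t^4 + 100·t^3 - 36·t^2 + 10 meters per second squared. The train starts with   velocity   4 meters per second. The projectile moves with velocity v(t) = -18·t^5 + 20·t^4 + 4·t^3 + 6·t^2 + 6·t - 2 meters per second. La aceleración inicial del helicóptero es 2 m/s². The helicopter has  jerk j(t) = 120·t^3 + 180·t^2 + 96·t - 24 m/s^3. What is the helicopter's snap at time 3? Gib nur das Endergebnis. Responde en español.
En t = 3, s = 4416.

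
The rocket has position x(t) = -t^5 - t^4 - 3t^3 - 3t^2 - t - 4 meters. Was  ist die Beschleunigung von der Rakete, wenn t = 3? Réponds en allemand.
Um dies zu lösen, müssen wir 2 Ableitungen unserer Gleichung für die Position x(t) = -t^5 - t^4 - 3·t^3 - 3·t^2 - t - 4 nehmen. Die Ableitung von der Position ergibt die Geschwindigkeit: v(t) = -5·t^4 - 4·t^3 - 9·t^2 - 6·t - 1. Mit d/dt von v(t) finden wir a(t) = -20·t^3 - 12·t^2 - 18·t - 6. Wir haben die Beschleunigung a(t) = -20·t^3 - 12·t^2 - 18·t - 6. Durch Einsetzen von t = 3: a(3) = -708.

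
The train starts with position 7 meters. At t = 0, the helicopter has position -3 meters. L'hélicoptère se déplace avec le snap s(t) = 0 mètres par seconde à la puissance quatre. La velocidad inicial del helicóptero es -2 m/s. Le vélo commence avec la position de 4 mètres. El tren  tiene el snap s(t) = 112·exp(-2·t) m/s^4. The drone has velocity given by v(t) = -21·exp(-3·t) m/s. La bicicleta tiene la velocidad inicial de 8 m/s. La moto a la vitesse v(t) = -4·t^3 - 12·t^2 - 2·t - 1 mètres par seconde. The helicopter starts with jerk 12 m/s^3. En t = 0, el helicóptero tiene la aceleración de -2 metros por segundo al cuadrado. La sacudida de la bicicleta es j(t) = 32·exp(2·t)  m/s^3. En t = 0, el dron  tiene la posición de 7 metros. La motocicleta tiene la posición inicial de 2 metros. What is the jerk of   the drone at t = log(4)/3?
To solve this, we need to take 2 derivatives of our velocity equation v(t) = -21·exp(-3·t). Taking d/dt of v(t), we find a(t) = 63·exp(-3·t). Differentiating acceleration, we get jerk: j(t) = -189·exp(-3·t). Using j(t) = -189·exp(-3·t) and substituting t = log(4)/3, we find j = -189/4.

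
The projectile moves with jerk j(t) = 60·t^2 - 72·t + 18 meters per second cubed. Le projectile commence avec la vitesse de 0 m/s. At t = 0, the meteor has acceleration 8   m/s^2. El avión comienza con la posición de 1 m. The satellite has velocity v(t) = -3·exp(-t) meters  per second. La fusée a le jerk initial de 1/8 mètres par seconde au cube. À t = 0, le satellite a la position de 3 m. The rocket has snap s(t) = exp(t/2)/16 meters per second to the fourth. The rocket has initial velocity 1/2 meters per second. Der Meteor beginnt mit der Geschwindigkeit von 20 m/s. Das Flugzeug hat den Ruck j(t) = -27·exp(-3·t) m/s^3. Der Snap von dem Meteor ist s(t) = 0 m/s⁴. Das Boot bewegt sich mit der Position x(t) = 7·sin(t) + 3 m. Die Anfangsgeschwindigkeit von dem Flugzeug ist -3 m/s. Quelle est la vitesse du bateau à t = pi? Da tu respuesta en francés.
Nous devons dériver notre équation de la position x(t) = 7·sin(t) + 3 1 fois. En dérivant la position, nous obtenons la vitesse: v(t) = 7·cos(t). Nous avons la vitesse v(t) = 7·cos(t). En substituant t = pi: v(pi) = -7.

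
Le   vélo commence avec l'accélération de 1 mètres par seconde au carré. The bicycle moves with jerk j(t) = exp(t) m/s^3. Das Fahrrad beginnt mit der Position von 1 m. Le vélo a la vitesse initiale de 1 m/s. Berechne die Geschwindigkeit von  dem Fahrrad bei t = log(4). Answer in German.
Wir müssen unsere Gleichung für den Ruck j(t) = exp(t) 2-mal integrieren. Das Integral von dem Ruck, mit a(0) = 1, ergibt die Beschleunigung: a(t) = exp(t). Die Stammfunktion von der Beschleunigung, mit v(0) = 1, ergibt die Geschwindigkeit: v(t) = exp(t). Mit v(t) = exp(t) und Einsetzen von t = log(4), finden wir v = 4.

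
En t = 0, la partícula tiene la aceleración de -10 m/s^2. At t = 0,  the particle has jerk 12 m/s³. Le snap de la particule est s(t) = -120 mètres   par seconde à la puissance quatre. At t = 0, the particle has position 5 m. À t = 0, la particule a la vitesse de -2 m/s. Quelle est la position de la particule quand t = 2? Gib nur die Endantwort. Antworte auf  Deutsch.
Bei t = 2, x = -83.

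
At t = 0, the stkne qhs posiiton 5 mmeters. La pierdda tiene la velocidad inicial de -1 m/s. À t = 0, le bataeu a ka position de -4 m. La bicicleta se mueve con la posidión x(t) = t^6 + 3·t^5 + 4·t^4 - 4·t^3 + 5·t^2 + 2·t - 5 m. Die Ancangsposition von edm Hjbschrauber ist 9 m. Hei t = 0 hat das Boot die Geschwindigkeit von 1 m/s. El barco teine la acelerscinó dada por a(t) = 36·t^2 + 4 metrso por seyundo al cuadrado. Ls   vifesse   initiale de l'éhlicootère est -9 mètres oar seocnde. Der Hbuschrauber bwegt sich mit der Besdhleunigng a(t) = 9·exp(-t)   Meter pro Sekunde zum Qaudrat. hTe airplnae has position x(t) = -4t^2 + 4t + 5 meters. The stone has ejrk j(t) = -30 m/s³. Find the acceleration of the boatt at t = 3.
From the given acceleration equation a(t) = 36·t^2 + 4, we substitute t = 3 to get a = 328.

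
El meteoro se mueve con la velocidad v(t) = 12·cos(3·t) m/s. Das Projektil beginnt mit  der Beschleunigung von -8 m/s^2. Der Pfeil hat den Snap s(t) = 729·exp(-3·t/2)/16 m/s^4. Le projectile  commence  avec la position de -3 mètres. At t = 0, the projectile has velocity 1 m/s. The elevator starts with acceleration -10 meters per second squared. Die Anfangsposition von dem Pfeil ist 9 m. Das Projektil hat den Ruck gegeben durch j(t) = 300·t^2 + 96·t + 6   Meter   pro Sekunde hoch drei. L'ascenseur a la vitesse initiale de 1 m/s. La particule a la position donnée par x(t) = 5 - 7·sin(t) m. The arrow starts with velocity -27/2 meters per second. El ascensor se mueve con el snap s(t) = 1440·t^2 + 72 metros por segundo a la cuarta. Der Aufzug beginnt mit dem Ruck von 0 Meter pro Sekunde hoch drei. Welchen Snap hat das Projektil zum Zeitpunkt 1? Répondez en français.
Pour résoudre ceci, nous devons prendre 1 dérivée de notre équation du jerk j(t) = 300·t^2 + 96·t + 6. En prenant d/dt de j(t), nous trouvons s(t) = 600·t + 96. En utilisant s(t) = 600·t + 96 et en substituant t = 1, nous trouvons s = 696.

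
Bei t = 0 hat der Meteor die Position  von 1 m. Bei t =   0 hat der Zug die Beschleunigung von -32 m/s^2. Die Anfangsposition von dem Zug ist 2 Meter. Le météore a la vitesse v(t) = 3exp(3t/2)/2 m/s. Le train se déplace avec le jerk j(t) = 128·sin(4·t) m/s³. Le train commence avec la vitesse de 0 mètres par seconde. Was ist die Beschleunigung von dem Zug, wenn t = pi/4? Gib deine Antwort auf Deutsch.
Um dies zu lösen, müssen wir 1 Integral unserer Gleichung für den Ruck j(t) = 128·sin(4·t) finden. Mit ∫j(t)dt und Anwendung von a(0) = -32, finden wir a(t) = -32·cos(4·t). Wir haben die Beschleunigung a(t) = -32·cos(4·t). Durch Einsetzen von t = pi/4: a(pi/4) = 32.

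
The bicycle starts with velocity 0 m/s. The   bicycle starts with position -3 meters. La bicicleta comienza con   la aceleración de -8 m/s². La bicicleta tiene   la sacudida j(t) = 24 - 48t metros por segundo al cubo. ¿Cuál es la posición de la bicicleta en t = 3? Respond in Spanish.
Debemos encontrar la integral de nuestra ecuación de la sacudida j(t) = 24 - 48·t 3 veces. Tomando ∫j(t)dt y aplicando a(0) = -8, encontramos a(t) = -24·t^2 + 24·t - 8. Tomando ∫a(t)dt y aplicando v(0) = 0, encontramos v(t) = 4·t·(-2·t^2 + 3·t - 2). La antiderivada de la velocidad es la posición. Usando x(0) = -3, obtenemos x(t) = -2·t^4 + 4·t^3 - 4·t^2 - 3. Tenemos la posición x(t) = -2·t^4 + 4·t^3 - 4·t^2 - 3. Sustituyendo t = 3: x(3) = -93.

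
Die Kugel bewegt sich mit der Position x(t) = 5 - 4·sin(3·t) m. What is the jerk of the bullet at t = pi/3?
To solve this, we need to take 3 derivatives of our position equation x(t) = 5 - 4·sin(3·t). The derivative of position gives velocity: v(t) = -12·cos(3·t). Differentiating velocity, we get acceleration: a(t) = 36·sin(3·t). Differentiating acceleration, we get jerk: j(t) = 108·cos(3·t). Using j(t) = 108·cos(3·t) and substituting t = pi/3, we find j = -108.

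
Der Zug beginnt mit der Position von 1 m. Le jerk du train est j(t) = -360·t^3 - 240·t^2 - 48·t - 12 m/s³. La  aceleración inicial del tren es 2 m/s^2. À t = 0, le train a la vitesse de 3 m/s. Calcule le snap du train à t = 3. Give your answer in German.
Um dies zu lösen, müssen wir 1 Ableitung unserer Gleichung für den Ruck j(t) = -360·t^3 - 240·t^2 - 48·t - 12 nehmen. Durch Ableiten von dem Ruck erhalten wir den Snap: s(t) = -1080·t^2 - 480·t - 48. Aus der Gleichung für den Snap s(t) = -1080·t^2 - 480·t - 48, setzen wir t = 3 ein und erhalten s = -11208.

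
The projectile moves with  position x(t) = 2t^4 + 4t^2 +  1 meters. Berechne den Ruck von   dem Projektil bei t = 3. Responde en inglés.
We must differentiate our position equation x(t) = 2·t^4 + 4·t^2 + 1 3 times. Taking d/dt of x(t), we find v(t) = 8·t^3 + 8·t. The derivative of velocity gives acceleration: a(t) = 24·t^2 + 8. Taking d/dt of a(t), we find j(t) = 48·t. We have jerk j(t) = 48·t. Substituting t = 3: j(3) = 144.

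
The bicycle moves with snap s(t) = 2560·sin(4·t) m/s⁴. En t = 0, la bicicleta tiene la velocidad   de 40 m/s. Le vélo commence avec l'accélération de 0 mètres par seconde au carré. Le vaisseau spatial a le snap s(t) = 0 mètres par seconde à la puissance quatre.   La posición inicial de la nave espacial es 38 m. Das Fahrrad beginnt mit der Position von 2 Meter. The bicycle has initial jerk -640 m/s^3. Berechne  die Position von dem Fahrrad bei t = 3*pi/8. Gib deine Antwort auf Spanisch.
Partiendo del snap s(t) = 2560·sin(4·t), tomamos 4 integrales. Tomando ∫s(t)dt y aplicando j(0) = -640, encontramos j(t) = -640·cos(4·t). Integrando la sacudida y usando la condición inicial a(0) = 0, obtenemos a(t) = -160·sin(4·t). La antiderivada de la aceleración, con v(0) = 40, da la velocidad: v(t) = 40·cos(4·t). Tomando ∫v(t)dt y aplicando x(0) = 2, encontramos x(t) = 10·sin(4·t) + 2. Usando x(t) = 10·sin(4·t) + 2 y sustituyendo t = 3*pi/8, encontramos x = -8.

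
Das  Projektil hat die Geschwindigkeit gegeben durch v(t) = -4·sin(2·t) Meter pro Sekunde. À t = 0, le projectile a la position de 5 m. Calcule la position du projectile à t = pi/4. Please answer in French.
Nous devons trouver l'intégrale de notre équation de la vitesse v(t) = -4·sin(2·t) 1 fois. En intégrant la vitesse et en utilisant la condition initiale x(0) = 5, nous obtenons x(t) = 2·cos(2·t) + 3. En utilisant x(t) = 2·cos(2·t) + 3 et en substituant t = pi/4, nous trouvons x = 3.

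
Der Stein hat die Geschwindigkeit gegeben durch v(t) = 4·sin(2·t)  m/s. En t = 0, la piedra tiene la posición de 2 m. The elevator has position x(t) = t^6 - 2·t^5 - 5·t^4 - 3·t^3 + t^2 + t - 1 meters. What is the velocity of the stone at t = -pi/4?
From the given velocity equation v(t) = 4·sin(2·t), we substitute t = -pi/4 to get v = -4.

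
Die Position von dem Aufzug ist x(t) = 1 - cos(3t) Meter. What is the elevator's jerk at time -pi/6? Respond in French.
Pour résoudre ceci, nous devons prendre 3 dérivées de notre équation de la position x(t) = 1 - cos(3·t). En dérivant la position, nous obtenons la vitesse: v(t) = 3·sin(3·t). La dérivée de la vitesse donne l'accélération: a(t) = 9·cos(3·t). En dérivant l'accélération, nous obtenons le jerk: j(t) = -27·sin(3·t). En utilisant j(t) = -27·sin(3·t) et en substituant t = -pi/6, nous trouvons j = 27.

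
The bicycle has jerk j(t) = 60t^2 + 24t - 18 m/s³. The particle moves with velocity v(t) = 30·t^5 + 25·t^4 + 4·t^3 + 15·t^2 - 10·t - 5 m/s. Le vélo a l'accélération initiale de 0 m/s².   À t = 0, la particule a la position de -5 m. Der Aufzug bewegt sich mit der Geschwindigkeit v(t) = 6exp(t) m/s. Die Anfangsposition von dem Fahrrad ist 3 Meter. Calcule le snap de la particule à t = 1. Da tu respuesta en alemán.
Ausgehend von der Geschwindigkeit v(t) = 30·t^5 + 25·t^4 + 4·t^3 + 15·t^2 - 10·t - 5, nehmen wir 3 Ableitungen. Mit d/dt von v(t) finden wir a(t) = 150·t^4 + 100·t^3 + 12·t^2 + 30·t - 10. Durch Ableiten von der Beschleunigung erhalten wir den Ruck: j(t) = 600·t^3 + 300·t^2 + 24·t + 30. Mit d/dt von j(t) finden wir s(t) = 1800·t^2 + 600·t + 24. Mit s(t) = 1800·t^2 + 600·t + 24 und Einsetzen von t = 1, finden wir s = 2424.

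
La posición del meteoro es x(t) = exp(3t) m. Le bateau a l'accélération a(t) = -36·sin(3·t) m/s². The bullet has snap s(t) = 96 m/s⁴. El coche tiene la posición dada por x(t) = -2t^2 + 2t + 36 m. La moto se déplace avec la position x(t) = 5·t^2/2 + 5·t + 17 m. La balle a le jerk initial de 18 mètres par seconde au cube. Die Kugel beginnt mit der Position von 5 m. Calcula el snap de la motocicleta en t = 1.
Debemos derivar nuestra ecuación de la posición x(t) = 5·t^2/2 + 5·t + 17 4 veces. Derivando la posición, obtenemos la velocidad: v(t) = 5·t + 5. La derivada de la velocidad da la aceleración: a(t) = 5. La derivada de la aceleración da la sacudida: j(t) = 0. La derivada de la sacudida da el snap: s(t) = 0. De la ecuación del snap s(t) = 0, sustituimos t = 1 para obtener s = 0.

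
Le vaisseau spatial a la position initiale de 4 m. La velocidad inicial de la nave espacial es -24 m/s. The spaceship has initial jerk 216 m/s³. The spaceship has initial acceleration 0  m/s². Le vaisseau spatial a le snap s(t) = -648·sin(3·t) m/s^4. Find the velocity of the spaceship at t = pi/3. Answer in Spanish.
Debemos encontrar la antiderivada de nuestra ecuación del snap s(t) = -648·sin(3·t) 3 veces. La antiderivada del snap es la sacudida. Usando j(0) = 216, obtenemos j(t) = 216·cos(3·t). La antiderivada de la sacudida, con a(0) = 0, da la aceleración: a(t) = 72·sin(3·t). La antiderivada de la aceleración es la velocidad. Usando v(0) = -24, obtenemos v(t) = -24·cos(3·t). De la ecuación de la velocidad v(t) = -24·cos(3·t), sustituimos t = pi/3 para obtener v = 24.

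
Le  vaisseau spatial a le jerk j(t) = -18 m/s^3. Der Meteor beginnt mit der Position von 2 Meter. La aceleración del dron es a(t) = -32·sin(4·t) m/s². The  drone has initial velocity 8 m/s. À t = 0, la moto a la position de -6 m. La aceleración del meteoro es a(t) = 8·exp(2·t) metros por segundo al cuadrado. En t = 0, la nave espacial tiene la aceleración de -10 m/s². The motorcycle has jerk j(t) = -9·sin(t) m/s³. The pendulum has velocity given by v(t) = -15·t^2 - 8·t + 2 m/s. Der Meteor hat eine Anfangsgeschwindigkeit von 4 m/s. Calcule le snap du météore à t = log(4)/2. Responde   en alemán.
Wir müssen unsere Gleichung für die Beschleunigung a(t) = 8·exp(2·t) 2-mal ableiten. Mit d/dt von a(t) finden wir j(t) = 16·exp(2·t). Durch Ableiten von dem Ruck erhalten wir den Snap: s(t) = 32·exp(2·t). Wir haben den Snap s(t) = 32·exp(2·t). Durch Einsetzen von t = log(4)/2: s(log(4)/2) = 128.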